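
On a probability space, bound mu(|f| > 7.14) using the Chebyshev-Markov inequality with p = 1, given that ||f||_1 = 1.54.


Chebyshev/Markov inequality: mu(|f| > eps) <= (||f||_p / eps)^p
Step 1: ||f||_1 / eps = 1.54 / 7.14 = 0.215686
Step 2: Raise to power p = 1:
  (0.215686)^1 = 0.215686
Step 3: Therefore mu(|f| > 7.14) <= 0.215686


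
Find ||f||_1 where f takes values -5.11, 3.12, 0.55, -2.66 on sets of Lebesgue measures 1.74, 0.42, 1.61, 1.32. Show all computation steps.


Step 1: Compute |f_i|^1 for each value:
  |-5.11|^1 = 5.11
  |3.12|^1 = 3.12
  |0.55|^1 = 0.55
  |-2.66|^1 = 2.66
Step 2: Multiply by measures and sum:
  5.11 * 1.74 = 8.8914
  3.12 * 0.42 = 1.3104
  0.55 * 1.61 = 0.8855
  2.66 * 1.32 = 3.5112
Sum = 8.8914 + 1.3104 + 0.8855 + 3.5112 = 14.5985
Step 3: Take the p-th root:
||f||_1 = (14.5985)^(1/1) = 14.5985


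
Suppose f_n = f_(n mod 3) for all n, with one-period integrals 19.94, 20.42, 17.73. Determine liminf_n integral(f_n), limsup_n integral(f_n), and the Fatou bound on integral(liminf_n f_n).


The sequence (integral(f_n)) is periodic with period 3, repeating the values 19.94, 20.42, 17.73 indefinitely.
Step 1: For a periodic sequence, every tail (a_m, a_(m+1), ...) contains all 3 period values infinitely often.
Step 2: Hence inf of every tail = min of the period values = min(19.94, 20.42, 17.73) = 17.73.
        liminf_n integral(f_n) = sup over m of (inf of tail from m) = 17.73.
Step 3: Similarly sup of every tail = max of the period values = 20.42.
        limsup_n integral(f_n) = 20.42.
Step 4: Fatou's lemma: integral(liminf_n f_n) <= liminf_n integral(f_n) = 17.73.
        So the integral of the pointwise liminf is at most 17.73.


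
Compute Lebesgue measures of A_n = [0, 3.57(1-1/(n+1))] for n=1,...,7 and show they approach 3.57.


By continuity of measure from below: if A_n increases to A, then m(A_n) -> m(A).
Here A = [0, 3.57], so m(A) = 3.57
Step 1: a_1 = 3.57*(1 - 1/2) = 1.785, m(A_1) = 1.785
Step 2: a_2 = 3.57*(1 - 1/3) = 2.38, m(A_2) = 2.38
Step 3: a_3 = 3.57*(1 - 1/4) = 2.6775, m(A_3) = 2.6775
Step 4: a_4 = 3.57*(1 - 1/5) = 2.856, m(A_4) = 2.856
Step 5: a_5 = 3.57*(1 - 1/6) = 2.975, m(A_5) = 2.975
Step 6: a_6 = 3.57*(1 - 1/7) = 3.06, m(A_6) = 3.06
Step 7: a_7 = 3.57*(1 - 1/8) = 3.1237, m(A_7) = 3.1237
Limit: m(A_n) -> m([0,3.57]) = 3.57


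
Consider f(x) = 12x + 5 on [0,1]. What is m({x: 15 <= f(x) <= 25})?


f^(-1)([15, 25]) = {x : 15 <= 12x + 5 <= 25}
Solving: (15 - 5)/12 <= x <= (25 - 5)/12
= [0.833333, 1.666667]
Intersecting with [0,1]: [0.833333, 1]
Measure = 1 - 0.833333 = 0.166667


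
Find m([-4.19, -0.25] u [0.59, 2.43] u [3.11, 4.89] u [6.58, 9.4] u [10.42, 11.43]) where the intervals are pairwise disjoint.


For pairwise disjoint intervals, m(union) = sum of lengths.
= (-0.25 - -4.19) + (2.43 - 0.59) + (4.89 - 3.11) + (9.4 - 6.58) + (11.43 - 10.42)
= 3.94 + 1.84 + 1.78 + 2.82 + 1.01
= 11.39


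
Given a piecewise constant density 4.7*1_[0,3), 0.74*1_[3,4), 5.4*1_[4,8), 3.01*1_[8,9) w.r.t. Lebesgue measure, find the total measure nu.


Integrate each piece of the Radon-Nikodym derivative:
Step 1: integral_0^3 4.7 dx = 4.7*(3-0) = 4.7*3 = 14.1
Step 2: integral_3^4 0.74 dx = 0.74*(4-3) = 0.74*1 = 0.74
Step 3: integral_4^8 5.4 dx = 5.4*(8-4) = 5.4*4 = 21.6
Step 4: integral_8^9 3.01 dx = 3.01*(9-8) = 3.01*1 = 3.01
Total: 14.1 + 0.74 + 21.6 + 3.01 = 39.45


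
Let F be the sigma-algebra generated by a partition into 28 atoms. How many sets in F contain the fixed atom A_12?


Each element of F is a union of some subset S of the 28 atoms.
The element contains A_12 iff A_12 is in S.
So we count subsets S of {A_1,...,A_28} with A_12 in S: choose freely among the other 27 atoms.
Count = 2^(28-1) = 2^27 = 134217728.


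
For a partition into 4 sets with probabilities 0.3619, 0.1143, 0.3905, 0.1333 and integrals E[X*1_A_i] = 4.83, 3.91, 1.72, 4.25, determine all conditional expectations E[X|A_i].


For each cell A_i: E[X|A_i] = E[X*1_A_i] / P(A_i)
Step 1: E[X|A_1] = 4.83 / 0.3619 = 13.346228
Step 2: E[X|A_2] = 3.91 / 0.1143 = 34.208224
Step 3: E[X|A_3] = 1.72 / 0.3905 = 4.404609
Step 4: E[X|A_4] = 4.25 / 0.1333 = 31.882971
Verification: E[X] = sum E[X*1_A_i] = 4.83 + 3.91 + 1.72 + 4.25 = 14.71


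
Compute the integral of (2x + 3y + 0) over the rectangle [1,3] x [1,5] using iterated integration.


By Fubini, integrate in x first, then y.
Step 1: Fix y, integrate over x in [1,3]:
  integral(2x + 3y + 0, x=1..3)
  = 2*(3^2 - 1^2)/2 + (3y + 0)*(3 - 1)
  = 8 + (3y + 0)*2
  = 8 + 6y + 0
  = 8 + 6y
Step 2: Integrate over y in [1,5]:
  integral(8 + 6y, y=1..5)
  = 8*4 + 6*(5^2 - 1^2)/2
  = 32 + 72
  = 104


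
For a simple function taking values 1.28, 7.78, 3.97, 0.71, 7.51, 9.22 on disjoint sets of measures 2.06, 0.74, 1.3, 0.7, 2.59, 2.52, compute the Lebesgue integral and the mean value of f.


Step 1: Integral = sum(value_i * measure_i)
= 1.28*2.06 + 7.78*0.74 + 3.97*1.3 + 0.71*0.7 + 7.51*2.59 + 9.22*2.52
= 2.6368 + 5.7572 + 5.161 + 0.497 + 19.4509 + 23.2344
= 56.7373
Step 2: Total measure of domain = 2.06 + 0.74 + 1.3 + 0.7 + 2.59 + 2.52 = 9.91
Step 3: Average value = 56.7373 / 9.91 = 5.725257


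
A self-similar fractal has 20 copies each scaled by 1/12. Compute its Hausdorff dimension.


For a self-similar set with N copies scaled by 1/r:
dim_H = log(N)/log(r) = log(20)/log(12)
= 2.995732/2.484907
= 1.205571


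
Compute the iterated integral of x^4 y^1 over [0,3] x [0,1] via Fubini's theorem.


By Fubini's theorem, the double integral factors as a product of single integrals:
Step 1: integral_0^3 x^4 dx = [x^5/5] from 0 to 3
     = 3^5/5 = 48.6
Step 2: integral_0^1 y^1 dy = [y^2/2] from 0 to 1
     = 1^2/2 = 0.5
Step 3: Double integral = 48.6 * 0.5 = 24.3


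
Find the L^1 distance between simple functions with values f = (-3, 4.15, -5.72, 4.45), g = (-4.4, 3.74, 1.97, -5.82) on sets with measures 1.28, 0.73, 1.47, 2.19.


Step 1: Compute differences f_i - g_i:
  -3 - -4.4 = 1.4
  4.15 - 3.74 = 0.41
  -5.72 - 1.97 = -7.69
  4.45 - -5.82 = 10.27
Step 2: Compute |diff|^1 * measure for each set:
  |1.4|^1 * 1.28 = 1.4 * 1.28 = 1.792
  |0.41|^1 * 0.73 = 0.41 * 0.73 = 0.2993
  |-7.69|^1 * 1.47 = 7.69 * 1.47 = 11.3043
  |10.27|^1 * 2.19 = 10.27 * 2.19 = 22.4913
Step 3: Sum = 35.8869
Step 4: ||f-g||_1 = (35.8869)^(1/1) = 35.8869


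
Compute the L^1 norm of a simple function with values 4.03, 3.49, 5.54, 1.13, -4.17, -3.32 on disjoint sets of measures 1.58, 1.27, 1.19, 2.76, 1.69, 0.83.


Step 1: Compute |f_i|^1 for each value:
  |4.03|^1 = 4.03
  |3.49|^1 = 3.49
  |5.54|^1 = 5.54
  |1.13|^1 = 1.13
  |-4.17|^1 = 4.17
  |-3.32|^1 = 3.32
Step 2: Multiply by measures and sum:
  4.03 * 1.58 = 6.3674
  3.49 * 1.27 = 4.4323
  5.54 * 1.19 = 6.5926
  1.13 * 2.76 = 3.1188
  4.17 * 1.69 = 7.0473
  3.32 * 0.83 = 2.7556
Sum = 6.3674 + 4.4323 + 6.5926 + 3.1188 + 7.0473 + 2.7556 = 30.314
Step 3: Take the p-th root:
||f||_1 = (30.314)^(1/1) = 30.314


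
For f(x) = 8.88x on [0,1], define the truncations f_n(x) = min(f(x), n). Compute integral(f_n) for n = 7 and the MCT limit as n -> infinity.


f(x) = 8.88x on [0,1]; f_n(x) = min(8.88x, n). At n = 7:
Step 1: f(x) reaches 7 at x = 7/8.88 = 0.788288
Step 2: integral(f_7) = integral(8.88x, 0, 0.788288) + integral(7, 0.788288, 1)
       = 8.88*0.788288^2/2 + 7*(1 - 0.788288)
       = 2.759009 + 1.481982
       = 4.240991
Step 3: As n -> infinity, f_n increases to f, so by MCT integral(f_n) -> integral(f) = 8.88/2 = 4.44.
Convergence: integral(f_7) = 4.240991 -> 4.44 as n -> infinity


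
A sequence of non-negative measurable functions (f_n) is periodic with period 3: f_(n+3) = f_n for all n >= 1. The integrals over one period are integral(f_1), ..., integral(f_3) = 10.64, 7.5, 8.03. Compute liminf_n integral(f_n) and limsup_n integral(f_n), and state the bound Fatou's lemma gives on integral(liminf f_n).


The sequence (integral(f_n)) is periodic with period 3, repeating the values 10.64, 7.5, 8.03 indefinitely.
Step 1: For a periodic sequence, every tail (a_m, a_(m+1), ...) contains all 3 period values infinitely often.
Step 2: Hence inf of every tail = min of the period values = min(10.64, 7.5, 8.03) = 7.5.
        liminf_n integral(f_n) = sup over m of (inf of tail from m) = 7.5.
Step 3: Similarly sup of every tail = max of the period values = 10.64.
        limsup_n integral(f_n) = 10.64.
Step 4: Fatou's lemma: integral(liminf_n f_n) <= liminf_n integral(f_n) = 7.5.
        So the integral of the pointwise liminf is at most 7.5.


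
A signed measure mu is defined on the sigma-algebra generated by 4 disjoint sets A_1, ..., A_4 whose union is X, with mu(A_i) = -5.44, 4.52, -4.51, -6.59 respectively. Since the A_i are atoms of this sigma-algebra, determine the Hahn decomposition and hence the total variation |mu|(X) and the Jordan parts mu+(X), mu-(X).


Step 1: Every measurable set is a union of atoms (the cells / points), so a Hahn decomposition is
  obtained by grouping atoms by sign: P = union of atoms with mu > 0, N = union of the remaining atoms.
  Atoms in P (indices): 2;  atoms in N (indices): 1, 3, 4
  Positive values: 4.52
  Negative values: -5.44, -4.51, -6.59
Step 2: mu+(X) = mu(P) = sum of positive atom values = 4.52
Step 3: mu-(X) = -mu(N) = sum of |negative atom values| = 16.54
Step 4: |mu|(X) = mu+(X) + mu-(X) = 4.52 + 16.54 = 21.06


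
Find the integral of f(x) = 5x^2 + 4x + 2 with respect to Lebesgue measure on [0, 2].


The Lebesgue integral of a Riemann-integrable function agrees with the Riemann integral.
Antiderivative F(x) = (5/3)x^3 + (4/2)x^2 + 2x
F(2) = (5/3)*2^3 + (4/2)*2^2 + 2*2
     = (5/3)*8 + (4/2)*4 + 2*2
     = 13.333333 + 8 + 4
     = 25.333333
F(0) = 0.0
Integral = F(2) - F(0) = 25.333333 - 0.0 = 25.333333


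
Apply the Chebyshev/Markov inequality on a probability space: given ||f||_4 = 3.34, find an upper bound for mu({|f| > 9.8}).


Chebyshev/Markov inequality: mu(|f| > eps) <= (||f||_p / eps)^p
Step 1: ||f||_4 / eps = 3.34 / 9.8 = 0.340816
Step 2: Raise to power p = 4:
  (0.340816)^4 = 0.013492
Step 3: Therefore mu(|f| > 9.8) <= 0.013492


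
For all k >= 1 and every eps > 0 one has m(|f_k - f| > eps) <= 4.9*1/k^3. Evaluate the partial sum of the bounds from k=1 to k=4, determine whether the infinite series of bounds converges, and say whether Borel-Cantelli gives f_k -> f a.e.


Step 1: List the terms 4.9*1/k^3 for k = 1 to 4:
  k=1: 4.9
  k=2: 0.6125
  k=3: 0.181481
  k=4: 0.076563
Step 2: Partial sum = 4.9 + 0.6125 + 0.181481 + 0.076563
     = 5.770544
Step 3: The full series sum_(k>=1) 4.9*1/k^3 converges (p-series with p = 3 > 1; a constant multiple of a convergent series converges).
Step 4: Fix eps > 0. Since sum_k m(|f_k - f| > eps) < infinity, the Borel-Cantelli lemma gives
        m(limsup_k {|f_k - f| > eps}) = 0, i.e. for a.e. x, |f_k(x) - f(x)| <= eps for all large k.
        Applying this with eps = 1/j for j = 1, 2, ... and intersecting the countably many full-measure sets,
        for a.e. x we get limsup_k |f_k(x) - f(x)| <= 1/j for every j, hence f_k -> f almost everywhere.
Conclusion: series converges; Borel-Cantelli yields f_k -> f a.e.


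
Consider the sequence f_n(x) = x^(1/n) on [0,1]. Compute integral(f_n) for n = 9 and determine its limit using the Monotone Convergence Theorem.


At n = 9: f_9(x) = x^(1/9).
Step 1: integral(x^(1/9), 0, 1) = [x^(1/9+1) / (1/9+1)] from 0 to 1
     = 1 / (1/9 + 1) = 1 / ((9+1)/9) = 9/(9+1)
     = 9/10 = 0.9
Step 2: As n -> infinity, f_n(x) = x^(1/n) -> 1 for x in (0,1], and f_n is increasing in n.
By MCT, lim_n integral(f_n) = integral(lim_n f_n) = integral(1, 0, 1) = 1.
Step 3: Verify convergence: 9/10 = 0.9 -> 1


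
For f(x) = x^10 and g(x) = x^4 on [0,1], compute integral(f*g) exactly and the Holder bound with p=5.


Step 1: Exact integral of f*g = integral(x^14, 0, 1) = 1/15
     = 0.066667
Step 2: Holder bound with p=5, q=1.25:
  ||f||_p = (integral x^50 dx)^(1/5) = (1/51)^(1/5) = 0.455497
  ||g||_q = (integral x^5 dx)^(1/1.25) = (1/6)^(1/1.25) = 0.238495
Step 3: Holder bound = ||f||_p * ||g||_q = 0.455497 * 0.238495 = 0.108634
Verification: 0.066667 <= 0.108634 (Holder holds)


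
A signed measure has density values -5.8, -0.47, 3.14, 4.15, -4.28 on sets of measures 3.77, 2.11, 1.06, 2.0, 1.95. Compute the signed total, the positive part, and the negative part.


Step 1: Compute signed measure on each set:
  Set 1: -5.8 * 3.77 = -21.866
  Set 2: -0.47 * 2.11 = -0.9917
  Set 3: 3.14 * 1.06 = 3.3284
  Set 4: 4.15 * 2.0 = 8.3
  Set 5: -4.28 * 1.95 = -8.346
Step 2: Total signed measure = (-21.866) + (-0.9917) + (3.3284) + (8.3) + (-8.346)
     = -19.5753
Step 3: Positive part mu+(X) = sum of positive contributions = 11.6284
Step 4: Negative part mu-(X) = |sum of negative contributions| = 31.2037


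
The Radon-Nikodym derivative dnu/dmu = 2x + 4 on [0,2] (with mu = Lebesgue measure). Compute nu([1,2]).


nu(A) = integral_A (dnu/dmu) dmu = integral_1^2 (2x + 4) dx
Step 1: Antiderivative F(x) = (2/2)x^2 + 4x
Step 2: F(2) = (2/2)*2^2 + 4*2 = 4 + 8 = 12
Step 3: F(1) = (2/2)*1^2 + 4*1 = 1 + 4 = 5
Step 4: nu([1,2]) = F(2) - F(1) = 12 - 5 = 7


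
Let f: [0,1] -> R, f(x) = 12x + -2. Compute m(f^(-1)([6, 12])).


f^(-1)([6, 12]) = {x : 6 <= 12x + -2 <= 12}
Solving: (6 - -2)/12 <= x <= (12 - -2)/12
= [0.666667, 1.166667]
Intersecting with [0,1]: [0.666667, 1]
Measure = 1 - 0.666667 = 0.333333


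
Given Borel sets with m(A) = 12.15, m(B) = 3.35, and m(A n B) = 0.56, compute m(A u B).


By inclusion-exclusion: m(A u B) = m(A) + m(B) - m(A n B)
= 12.15 + 3.35 - 0.56
= 14.94


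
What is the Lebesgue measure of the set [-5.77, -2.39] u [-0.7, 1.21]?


For pairwise disjoint intervals, m(union) = sum of lengths.
= (-2.39 - -5.77) + (1.21 - -0.7)
= 3.38 + 1.91
= 5.29


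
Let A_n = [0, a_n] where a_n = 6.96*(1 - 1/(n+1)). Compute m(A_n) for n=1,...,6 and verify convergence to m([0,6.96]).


By continuity of measure from below: if A_n increases to A, then m(A_n) -> m(A).
Here A = [0, 6.96], so m(A) = 6.96
Step 1: a_1 = 6.96*(1 - 1/2) = 3.48, m(A_1) = 3.48
Step 2: a_2 = 6.96*(1 - 1/3) = 4.64, m(A_2) = 4.64
Step 3: a_3 = 6.96*(1 - 1/4) = 5.22, m(A_3) = 5.22
Step 4: a_4 = 6.96*(1 - 1/5) = 5.568, m(A_4) = 5.568
Step 5: a_5 = 6.96*(1 - 1/6) = 5.8, m(A_5) = 5.8
Step 6: a_6 = 6.96*(1 - 1/7) = 5.9657, m(A_6) = 5.9657
Limit: m(A_n) -> m([0,6.96]) = 6.96


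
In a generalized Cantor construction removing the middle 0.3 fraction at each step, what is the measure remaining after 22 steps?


Step 1: At each step, fraction remaining = 1 - 0.3 = 0.7
Step 2: After 22 steps, measure = (0.7)^22
Result = 3.909821e-04


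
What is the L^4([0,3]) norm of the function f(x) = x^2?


Step 1: ||f||_4 = (integral_0^3 |x^2|^4 dx)^(1/4)
     = (integral_0^3 x^8 dx)^(1/4)
Step 2: integral_0^3 x^8 dx = [x^9/(9)] from 0 to 3 = 3^9/9
     = 19683/9 = 2187
Step 3: ||f||_4 = (2187)^(1/4) = 6.838521


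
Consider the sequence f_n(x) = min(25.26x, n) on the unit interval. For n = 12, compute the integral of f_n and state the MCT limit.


f(x) = 25.26x on [0,1]; f_n(x) = min(25.26x, n). At n = 12:
Step 1: f(x) reaches 12 at x = 12/25.26 = 0.475059
Step 2: integral(f_12) = integral(25.26x, 0, 0.475059) + integral(12, 0.475059, 1)
       = 25.26*0.475059^2/2 + 12*(1 - 0.475059)
       = 2.850356 + 6.299287
       = 9.149644
Step 3: As n -> infinity, f_n increases to f, so by MCT integral(f_n) -> integral(f) = 25.26/2 = 12.63.
Convergence: integral(f_12) = 9.149644 -> 12.63 as n -> infinity


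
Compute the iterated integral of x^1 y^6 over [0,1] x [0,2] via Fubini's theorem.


By Fubini's theorem, the double integral factors as a product of single integrals:
Step 1: integral_0^1 x^1 dx = [x^2/2] from 0 to 1
     = 1^2/2 = 0.5
Step 2: integral_0^2 y^6 dy = [y^7/7] from 0 to 2
     = 2^7/7 = 18.285714
Step 3: Double integral = 0.5 * 18.285714 = 9.142857


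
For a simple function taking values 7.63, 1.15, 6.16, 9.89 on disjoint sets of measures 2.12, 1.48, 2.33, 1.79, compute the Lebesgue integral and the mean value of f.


Step 1: Integral = sum(value_i * measure_i)
= 7.63*2.12 + 1.15*1.48 + 6.16*2.33 + 9.89*1.79
= 16.1756 + 1.702 + 14.3528 + 17.7031
= 49.9335
Step 2: Total measure of domain = 2.12 + 1.48 + 2.33 + 1.79 = 7.72
Step 3: Average value = 49.9335 / 7.72 = 6.46807


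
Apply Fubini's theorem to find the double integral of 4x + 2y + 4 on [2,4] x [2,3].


By Fubini, integrate in x first, then y.
Step 1: Fix y, integrate over x in [2,4]:
  integral(4x + 2y + 4, x=2..4)
  = 4*(4^2 - 2^2)/2 + (2y + 4)*(4 - 2)
  = 24 + (2y + 4)*2
  = 24 + 4y + 8
  = 32 + 4y
Step 2: Integrate over y in [2,3]:
  integral(32 + 4y, y=2..3)
  = 32*1 + 4*(3^2 - 2^2)/2
  = 32 + 10
  = 42


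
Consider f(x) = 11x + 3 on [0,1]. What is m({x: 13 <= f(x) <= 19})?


f^(-1)([13, 19]) = {x : 13 <= 11x + 3 <= 19}
Solving: (13 - 3)/11 <= x <= (19 - 3)/11
= [0.909091, 1.454545]
Intersecting with [0,1]: [0.909091, 1]
Measure = 1 - 0.909091 = 0.090909


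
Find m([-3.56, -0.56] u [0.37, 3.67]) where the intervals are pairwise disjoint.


For pairwise disjoint intervals, m(union) = sum of lengths.
= (-0.56 - -3.56) + (3.67 - 0.37)
= 3 + 3.3
= 6.3


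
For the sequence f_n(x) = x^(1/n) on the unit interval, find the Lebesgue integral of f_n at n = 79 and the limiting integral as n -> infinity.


At n = 79: f_79(x) = x^(1/79).
Step 1: integral(x^(1/79), 0, 1) = [x^(1/79+1) / (1/79+1)] from 0 to 1
     = 1 / (1/79 + 1) = 1 / ((79+1)/79) = 79/(79+1)
     = 79/80 = 0.9875
Step 2: As n -> infinity, f_n(x) = x^(1/n) -> 1 for x in (0,1], and f_n is increasing in n.
By MCT, lim_n integral(f_n) = integral(lim_n f_n) = integral(1, 0, 1) = 1.
Step 3: Verify convergence: 79/80 = 0.9875 -> 1


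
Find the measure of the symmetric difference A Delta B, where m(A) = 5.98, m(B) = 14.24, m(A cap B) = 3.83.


m(A Delta B) = m(A) + m(B) - 2*m(A n B)
= 5.98 + 14.24 - 2*3.83
= 5.98 + 14.24 - 7.66
= 12.56


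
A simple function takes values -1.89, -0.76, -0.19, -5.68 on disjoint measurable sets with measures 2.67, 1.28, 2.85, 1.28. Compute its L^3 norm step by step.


Step 1: Compute |f_i|^3 for each value:
  |-1.89|^3 = 6.751269
  |-0.76|^3 = 0.438976
  |-0.19|^3 = 0.006859
  |-5.68|^3 = 183.250432
Step 2: Multiply by measures and sum:
  6.751269 * 2.67 = 18.025888
  0.438976 * 1.28 = 0.561889
  0.006859 * 2.85 = 0.019548
  183.250432 * 1.28 = 234.560553
Sum = 18.025888 + 0.561889 + 0.019548 + 234.560553 = 253.167879
Step 3: Take the p-th root:
||f||_3 = (253.167879)^(1/3) = 6.326102


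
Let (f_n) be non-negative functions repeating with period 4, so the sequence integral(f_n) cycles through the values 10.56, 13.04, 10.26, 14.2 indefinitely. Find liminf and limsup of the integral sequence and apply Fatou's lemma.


The sequence (integral(f_n)) is periodic with period 4, repeating the values 10.56, 13.04, 10.26, 14.2 indefinitely.
Step 1: For a periodic sequence, every tail (a_m, a_(m+1), ...) contains all 4 period values infinitely often.
Step 2: Hence inf of every tail = min of the period values = min(10.56, 13.04, 10.26, 14.2) = 10.26.
        liminf_n integral(f_n) = sup over m of (inf of tail from m) = 10.26.
Step 3: Similarly sup of every tail = max of the period values = 14.2.
        limsup_n integral(f_n) = 14.2.
Step 4: Fatou's lemma: integral(liminf_n f_n) <= liminf_n integral(f_n) = 10.26.
        So the integral of the pointwise liminf is at most 10.26.


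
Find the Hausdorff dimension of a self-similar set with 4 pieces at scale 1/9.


For a self-similar set with N copies scaled by 1/r:
dim_H = log(N)/log(r) = log(4)/log(9)
= 1.386294/2.197225
= 0.63093


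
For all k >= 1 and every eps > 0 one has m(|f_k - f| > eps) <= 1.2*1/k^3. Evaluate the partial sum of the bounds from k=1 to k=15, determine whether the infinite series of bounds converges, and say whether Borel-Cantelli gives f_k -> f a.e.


Step 1: List the terms 1.2*1/k^3 for k = 1 to 15:
  k=1: 1.2
  k=2: 0.15
  k=3: 0.044444
  k=4: 0.01875
  k=5: 0.0096
  k=6: 0.005556
  k=7: 0.003499
  k=8: 0.002344
  k=9: 0.001646
  k=10: 0.0012
  k=11: 9.015778e-04
  k=12: 6.944444e-04
  k=13: 5.461994e-04
  k=14: 4.373178e-04
  k=15: 3.555556e-04
Step 2: Partial sum = 1.2 + 0.15 + 0.044444 + 0.01875 + 0.0096 + 0.005556 + 0.003499 + 0.002344 + 0.001646 + 0.0012 + 9.015778e-04 + 6.944444e-04 + 5.461994e-04 + 4.373178e-04 + 3.555556e-04
     = 1.439973
Step 3: The full series sum_(k>=1) 1.2*1/k^3 converges (p-series with p = 3 > 1; a constant multiple of a convergent series converges).
Step 4: Fix eps > 0. Since sum_k m(|f_k - f| > eps) < infinity, the Borel-Cantelli lemma gives
        m(limsup_k {|f_k - f| > eps}) = 0, i.e. for a.e. x, |f_k(x) - f(x)| <= eps for all large k.
        Applying this with eps = 1/j for j = 1, 2, ... and intersecting the countably many full-measure sets,
        for a.e. x we get limsup_k |f_k(x) - f(x)| <= 1/j for every j, hence f_k -> f almost everywhere.
Conclusion: series converges; Borel-Cantelli yields f_k -> f a.e.


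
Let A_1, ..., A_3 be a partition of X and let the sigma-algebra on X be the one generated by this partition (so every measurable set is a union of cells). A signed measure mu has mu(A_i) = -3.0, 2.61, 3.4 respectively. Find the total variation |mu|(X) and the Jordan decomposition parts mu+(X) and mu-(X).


Step 1: Every measurable set is a union of atoms (the cells / points), so a Hahn decomposition is
  obtained by grouping atoms by sign: P = union of atoms with mu > 0, N = union of the remaining atoms.
  Atoms in P (indices): 2, 3;  atoms in N (indices): 1
  Positive values: 2.61, 3.4
  Negative values: -3
Step 2: mu+(X) = mu(P) = sum of positive atom values = 6.01
Step 3: mu-(X) = -mu(N) = sum of |negative atom values| = 3
Step 4: |mu|(X) = mu+(X) + mu-(X) = 6.01 + 3 = 9.01


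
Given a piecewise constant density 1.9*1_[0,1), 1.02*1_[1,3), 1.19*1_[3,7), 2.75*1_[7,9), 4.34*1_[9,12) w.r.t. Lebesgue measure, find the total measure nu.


Integrate each piece of the Radon-Nikodym derivative:
Step 1: integral_0^1 1.9 dx = 1.9*(1-0) = 1.9*1 = 1.9
Step 2: integral_1^3 1.02 dx = 1.02*(3-1) = 1.02*2 = 2.04
Step 3: integral_3^7 1.19 dx = 1.19*(7-3) = 1.19*4 = 4.76
Step 4: integral_7^9 2.75 dx = 2.75*(9-7) = 2.75*2 = 5.5
Step 5: integral_9^12 4.34 dx = 4.34*(12-9) = 4.34*3 = 13.02
Total: 1.9 + 2.04 + 4.76 + 5.5 + 13.02 = 27.22


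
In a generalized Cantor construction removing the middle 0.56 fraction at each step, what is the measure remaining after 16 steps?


Step 1: At each step, fraction remaining = 1 - 0.56 = 0.44
Step 2: After 16 steps, measure = (0.44)^16
Result = 1.973526e-06


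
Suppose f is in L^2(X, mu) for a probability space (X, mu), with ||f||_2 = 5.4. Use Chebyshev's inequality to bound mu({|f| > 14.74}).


Chebyshev/Markov inequality: mu(|f| > eps) <= (||f||_p / eps)^p
Step 1: ||f||_2 / eps = 5.4 / 14.74 = 0.36635
Step 2: Raise to power p = 2:
  (0.36635)^2 = 0.134212
Step 3: Therefore mu(|f| > 14.74) <= 0.134212


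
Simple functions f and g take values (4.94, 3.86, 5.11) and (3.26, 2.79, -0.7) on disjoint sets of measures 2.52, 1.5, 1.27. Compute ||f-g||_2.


Step 1: Compute differences f_i - g_i:
  4.94 - 3.26 = 1.68
  3.86 - 2.79 = 1.07
  5.11 - -0.7 = 5.81
Step 2: Compute |diff|^2 * measure for each set:
  |1.68|^2 * 2.52 = 2.8224 * 2.52 = 7.112448
  |1.07|^2 * 1.5 = 1.1449 * 1.5 = 1.71735
  |5.81|^2 * 1.27 = 33.7561 * 1.27 = 42.870247
Step 3: Sum = 51.700045
Step 4: ||f-g||_2 = (51.700045)^(1/2) = 7.190274


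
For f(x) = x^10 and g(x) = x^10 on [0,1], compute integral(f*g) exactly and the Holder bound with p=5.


Step 1: Exact integral of f*g = integral(x^20, 0, 1) = 1/21
     = 0.047619
Step 2: Holder bound with p=5, q=1.25:
  ||f||_p = (integral x^50 dx)^(1/5) = (1/51)^(1/5) = 0.455497
  ||g||_q = (integral x^12.5 dx)^(1/1.25) = (1/13.5)^(1/1.25) = 0.124662
Step 3: Holder bound = ||f||_p * ||g||_q = 0.455497 * 0.124662 = 0.056783
Verification: 0.047619 <= 0.056783 (Holder holds)


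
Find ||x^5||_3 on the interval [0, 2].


Step 1: ||f||_3 = (integral_0^2 |x^5|^3 dx)^(1/3)
     = (integral_0^2 x^15 dx)^(1/3)
Step 2: integral_0^2 x^15 dx = [x^16/(16)] from 0 to 2 = 2^16/16
     = 65536/16 = 4096
Step 3: ||f||_3 = (4096)^(1/3) = 16


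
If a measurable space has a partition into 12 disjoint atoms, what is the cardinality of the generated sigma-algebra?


Each element of the sigma-algebra is a union of some subset of the 12 atoms.
The number of such subsets is 2^12 = 4096.


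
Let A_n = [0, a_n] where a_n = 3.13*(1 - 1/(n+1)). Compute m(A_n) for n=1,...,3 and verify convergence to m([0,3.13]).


By continuity of measure from below: if A_n increases to A, then m(A_n) -> m(A).
Here A = [0, 3.13], so m(A) = 3.13
Step 1: a_1 = 3.13*(1 - 1/2) = 1.565, m(A_1) = 1.565
Step 2: a_2 = 3.13*(1 - 1/3) = 2.0867, m(A_2) = 2.0867
Step 3: a_3 = 3.13*(1 - 1/4) = 2.3475, m(A_3) = 2.3475
Limit: m(A_n) -> m([0,3.13]) = 3.13


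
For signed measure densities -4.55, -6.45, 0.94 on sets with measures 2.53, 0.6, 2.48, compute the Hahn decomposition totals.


Step 1: Compute signed measure on each set:
  Set 1: -4.55 * 2.53 = -11.5115
  Set 2: -6.45 * 0.6 = -3.87
  Set 3: 0.94 * 2.48 = 2.3312
Step 2: Total signed measure = (-11.5115) + (-3.87) + (2.3312)
     = -13.0503
Step 3: Positive part mu+(X) = sum of positive contributions = 2.3312
Step 4: Negative part mu-(X) = |sum of negative contributions| = 15.3815


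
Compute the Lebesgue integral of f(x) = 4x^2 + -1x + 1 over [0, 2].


The Lebesgue integral of a Riemann-integrable function agrees with the Riemann integral.
Antiderivative F(x) = (4/3)x^3 + (-1/2)x^2 + 1x
F(2) = (4/3)*2^3 + (-1/2)*2^2 + 1*2
     = (4/3)*8 + (-1/2)*4 + 1*2
     = 10.666667 + -2 + 2
     = 10.666667
F(0) = 0.0
Integral = F(2) - F(0) = 10.666667 - 0.0 = 10.666667


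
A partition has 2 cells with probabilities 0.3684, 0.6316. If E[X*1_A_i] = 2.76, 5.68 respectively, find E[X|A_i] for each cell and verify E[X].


For each cell A_i: E[X|A_i] = E[X*1_A_i] / P(A_i)
Step 1: E[X|A_1] = 2.76 / 0.3684 = 7.491857
Step 2: E[X|A_2] = 5.68 / 0.6316 = 8.993034
Verification: E[X] = sum E[X*1_A_i] = 2.76 + 5.68 = 8.44


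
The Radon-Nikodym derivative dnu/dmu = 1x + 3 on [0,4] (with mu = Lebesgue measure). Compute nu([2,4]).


nu(A) = integral_A (dnu/dmu) dmu = integral_2^4 (1x + 3) dx
Step 1: Antiderivative F(x) = (1/2)x^2 + 3x
Step 2: F(4) = (1/2)*4^2 + 3*4 = 8 + 12 = 20
Step 3: F(2) = (1/2)*2^2 + 3*2 = 2 + 6 = 8
Step 4: nu([2,4]) = F(4) - F(2) = 20 - 8 = 12


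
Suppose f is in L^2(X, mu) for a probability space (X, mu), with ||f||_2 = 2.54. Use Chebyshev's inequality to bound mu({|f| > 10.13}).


Chebyshev/Markov inequality: mu(|f| > eps) <= (||f||_p / eps)^p
Step 1: ||f||_2 / eps = 2.54 / 10.13 = 0.25074
Step 2: Raise to power p = 2:
  (0.25074)^2 = 0.062871
Step 3: Therefore mu(|f| > 10.13) <= 0.062871


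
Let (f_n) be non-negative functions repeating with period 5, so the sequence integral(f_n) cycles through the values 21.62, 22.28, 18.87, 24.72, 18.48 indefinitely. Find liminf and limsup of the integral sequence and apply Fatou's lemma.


The sequence (integral(f_n)) is periodic with period 5, repeating the values 21.62, 22.28, 18.87, 24.72, 18.48 indefinitely.
Step 1: For a periodic sequence, every tail (a_m, a_(m+1), ...) contains all 5 period values infinitely often.
Step 2: Hence inf of every tail = min of the period values = min(21.62, 22.28, 18.87, 24.72, 18.48) = 18.48.
        liminf_n integral(f_n) = sup over m of (inf of tail from m) = 18.48.
Step 3: Similarly sup of every tail = max of the period values = 24.72.
        limsup_n integral(f_n) = 24.72.
Step 4: Fatou's lemma: integral(liminf_n f_n) <= liminf_n integral(f_n) = 18.48.
        So the integral of the pointwise liminf is at most 18.48.


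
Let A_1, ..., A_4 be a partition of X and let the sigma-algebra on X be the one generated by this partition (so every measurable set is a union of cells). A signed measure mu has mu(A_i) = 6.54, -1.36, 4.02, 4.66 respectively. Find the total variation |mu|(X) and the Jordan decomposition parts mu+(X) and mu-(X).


Step 1: Every measurable set is a union of atoms (the cells / points), so a Hahn decomposition is
  obtained by grouping atoms by sign: P = union of atoms with mu > 0, N = union of the remaining atoms.
  Atoms in P (indices): 1, 3, 4;  atoms in N (indices): 2
  Positive values: 6.54, 4.02, 4.66
  Negative values: -1.36
Step 2: mu+(X) = mu(P) = sum of positive atom values = 15.22
Step 3: mu-(X) = -mu(N) = sum of |negative atom values| = 1.36
Step 4: |mu|(X) = mu+(X) + mu-(X) = 15.22 + 1.36 = 16.58


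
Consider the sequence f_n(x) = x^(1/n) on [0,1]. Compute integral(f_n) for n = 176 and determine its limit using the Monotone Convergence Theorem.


At n = 176: f_176(x) = x^(1/176).
Step 1: integral(x^(1/176), 0, 1) = [x^(1/176+1) / (1/176+1)] from 0 to 1
     = 1 / (1/176 + 1) = 1 / ((176+1)/176) = 176/(176+1)
     = 176/177 = 0.99435
Step 2: As n -> infinity, f_n(x) = x^(1/n) -> 1 for x in (0,1], and f_n is increasing in n.
By MCT, lim_n integral(f_n) = integral(lim_n f_n) = integral(1, 0, 1) = 1.
Step 3: Verify convergence: 176/177 = 0.99435 -> 1


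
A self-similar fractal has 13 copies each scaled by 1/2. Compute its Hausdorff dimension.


For a self-similar set with N copies scaled by 1/r:
dim_H = log(N)/log(r) = log(13)/log(2)
= 2.564949/0.693147
= 3.70044


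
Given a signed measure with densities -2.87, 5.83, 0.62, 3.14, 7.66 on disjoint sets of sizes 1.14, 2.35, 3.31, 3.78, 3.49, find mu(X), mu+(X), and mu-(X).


Step 1: Compute signed measure on each set:
  Set 1: -2.87 * 1.14 = -3.2718
  Set 2: 5.83 * 2.35 = 13.7005
  Set 3: 0.62 * 3.31 = 2.0522
  Set 4: 3.14 * 3.78 = 11.8692
  Set 5: 7.66 * 3.49 = 26.7334
Step 2: Total signed measure = (-3.2718) + (13.7005) + (2.0522) + (11.8692) + (26.7334)
     = 51.0835
Step 3: Positive part mu+(X) = sum of positive contributions = 54.3553
Step 4: Negative part mu-(X) = |sum of negative contributions| = 3.2718


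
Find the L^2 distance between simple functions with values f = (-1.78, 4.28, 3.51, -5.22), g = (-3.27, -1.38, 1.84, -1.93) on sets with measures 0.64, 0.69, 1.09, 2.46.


Step 1: Compute differences f_i - g_i:
  -1.78 - -3.27 = 1.49
  4.28 - -1.38 = 5.66
  3.51 - 1.84 = 1.67
  -5.22 - -1.93 = -3.29
Step 2: Compute |diff|^2 * measure for each set:
  |1.49|^2 * 0.64 = 2.2201 * 0.64 = 1.420864
  |5.66|^2 * 0.69 = 32.0356 * 0.69 = 22.104564
  |1.67|^2 * 1.09 = 2.7889 * 1.09 = 3.039901
  |-3.29|^2 * 2.46 = 10.8241 * 2.46 = 26.627286
Step 3: Sum = 53.192615
Step 4: ||f-g||_2 = (53.192615)^(1/2) = 7.293327


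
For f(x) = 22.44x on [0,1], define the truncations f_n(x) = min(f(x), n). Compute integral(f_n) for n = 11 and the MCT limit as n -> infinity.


f(x) = 22.44x on [0,1]; f_n(x) = min(22.44x, n). At n = 11:
Step 1: f(x) reaches 11 at x = 11/22.44 = 0.490196
Step 2: integral(f_11) = integral(22.44x, 0, 0.490196) + integral(11, 0.490196, 1)
       = 22.44*0.490196^2/2 + 11*(1 - 0.490196)
       = 2.696078 + 5.607843
       = 8.303922
Step 3: As n -> infinity, f_n increases to f, so by MCT integral(f_n) -> integral(f) = 22.44/2 = 11.22.
Convergence: integral(f_11) = 8.303922 -> 11.22 as n -> infinity


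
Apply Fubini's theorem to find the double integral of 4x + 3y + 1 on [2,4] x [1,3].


By Fubini, integrate in x first, then y.
Step 1: Fix y, integrate over x in [2,4]:
  integral(4x + 3y + 1, x=2..4)
  = 4*(4^2 - 2^2)/2 + (3y + 1)*(4 - 2)
  = 24 + (3y + 1)*2
  = 24 + 6y + 2
  = 26 + 6y
Step 2: Integrate over y in [1,3]:
  integral(26 + 6y, y=1..3)
  = 26*2 + 6*(3^2 - 1^2)/2
  = 52 + 24
  = 76


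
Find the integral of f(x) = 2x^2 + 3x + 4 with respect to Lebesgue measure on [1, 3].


The Lebesgue integral of a Riemann-integrable function agrees with the Riemann integral.
Antiderivative F(x) = (2/3)x^3 + (3/2)x^2 + 4x
F(3) = (2/3)*3^3 + (3/2)*3^2 + 4*3
     = (2/3)*27 + (3/2)*9 + 4*3
     = 18 + 13.5 + 12
     = 43.5
F(1) = 6.166667
Integral = F(3) - F(1) = 43.5 - 6.166667 = 37.333333


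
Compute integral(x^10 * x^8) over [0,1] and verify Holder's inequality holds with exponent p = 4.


Step 1: Exact integral of f*g = integral(x^18, 0, 1) = 1/19
     = 0.052632
Step 2: Holder bound with p=4, q=1.333333:
  ||f||_p = (integral x^40 dx)^(1/4) = (1/41)^(1/4) = 0.395188
  ||g||_q = (integral x^10.666667 dx)^(1/1.333333) = (1/11.666667)^(1/1.333333) = 0.158413
Step 3: Holder bound = ||f||_p * ||g||_q = 0.395188 * 0.158413 = 0.062603
Verification: 0.052632 <= 0.062603 (Holder holds)


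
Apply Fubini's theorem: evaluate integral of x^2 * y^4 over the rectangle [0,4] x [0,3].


By Fubini's theorem, the double integral factors as a product of single integrals:
Step 1: integral_0^4 x^2 dx = [x^3/3] from 0 to 4
     = 4^3/3 = 21.333333
Step 2: integral_0^3 y^4 dy = [y^5/5] from 0 to 3
     = 3^5/5 = 48.6
Step 3: Double integral = 21.333333 * 48.6 = 1036.8


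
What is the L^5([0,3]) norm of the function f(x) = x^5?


Step 1: ||f||_5 = (integral_0^3 |x^5|^5 dx)^(1/5)
     = (integral_0^3 x^25 dx)^(1/5)
Step 2: integral_0^3 x^25 dx = [x^26/(26)] from 0 to 3 = 3^26/26
     = 2541865828329/26 = 9.776407e+10
Step 3: ||f||_5 = (9.776407e+10)^(1/5) = 157.774152


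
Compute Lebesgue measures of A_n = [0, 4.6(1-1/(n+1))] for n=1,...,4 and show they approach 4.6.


By continuity of measure from below: if A_n increases to A, then m(A_n) -> m(A).
Here A = [0, 4.6], so m(A) = 4.6
Step 1: a_1 = 4.6*(1 - 1/2) = 2.3, m(A_1) = 2.3
Step 2: a_2 = 4.6*(1 - 1/3) = 3.0667, m(A_2) = 3.0667
Step 3: a_3 = 4.6*(1 - 1/4) = 3.45, m(A_3) = 3.45
Step 4: a_4 = 4.6*(1 - 1/5) = 3.68, m(A_4) = 3.68
Limit: m(A_n) -> m([0,4.6]) = 4.6


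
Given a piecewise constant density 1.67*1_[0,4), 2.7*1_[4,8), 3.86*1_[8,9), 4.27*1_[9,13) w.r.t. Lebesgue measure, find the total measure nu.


Integrate each piece of the Radon-Nikodym derivative:
Step 1: integral_0^4 1.67 dx = 1.67*(4-0) = 1.67*4 = 6.68
Step 2: integral_4^8 2.7 dx = 2.7*(8-4) = 2.7*4 = 10.8
Step 3: integral_8^9 3.86 dx = 3.86*(9-8) = 3.86*1 = 3.86
Step 4: integral_9^13 4.27 dx = 4.27*(13-9) = 4.27*4 = 17.08
Total: 6.68 + 10.8 + 3.86 + 17.08 = 38.42


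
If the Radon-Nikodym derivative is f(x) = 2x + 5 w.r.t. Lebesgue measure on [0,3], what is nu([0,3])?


nu(A) = integral_A (dnu/dmu) dmu = integral_0^3 (2x + 5) dx
Step 1: Antiderivative F(x) = (2/2)x^2 + 5x
Step 2: F(3) = (2/2)*3^2 + 5*3 = 9 + 15 = 24
Step 3: F(0) = (2/2)*0^2 + 5*0 = 0.0 + 0 = 0.0
Step 4: nu([0,3]) = F(3) - F(0) = 24 - 0.0 = 24


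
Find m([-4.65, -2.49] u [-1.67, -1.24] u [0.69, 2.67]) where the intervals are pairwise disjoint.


For pairwise disjoint intervals, m(union) = sum of lengths.
= (-2.49 - -4.65) + (-1.24 - -1.67) + (2.67 - 0.69)
= 2.16 + 0.43 + 1.98
= 4.57


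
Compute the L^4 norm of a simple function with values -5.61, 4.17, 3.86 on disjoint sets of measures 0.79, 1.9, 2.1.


Step 1: Compute |f_i|^4 for each value:
  |-5.61|^4 = 990.493078
  |4.17|^4 = 302.373843
  |3.86|^4 = 221.99808
Step 2: Multiply by measures and sum:
  990.493078 * 0.79 = 782.489532
  302.373843 * 1.9 = 574.510302
  221.99808 * 2.1 = 466.195968
Sum = 782.489532 + 574.510302 + 466.195968 = 1823.195802
Step 3: Take the p-th root:
||f||_4 = (1823.195802)^(1/4) = 6.534439


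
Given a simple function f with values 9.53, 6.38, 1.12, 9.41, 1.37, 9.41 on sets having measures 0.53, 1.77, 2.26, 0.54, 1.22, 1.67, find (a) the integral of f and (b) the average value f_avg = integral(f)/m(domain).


Step 1: Integral = sum(value_i * measure_i)
= 9.53*0.53 + 6.38*1.77 + 1.12*2.26 + 9.41*0.54 + 1.37*1.22 + 9.41*1.67
= 5.0509 + 11.2926 + 2.5312 + 5.0814 + 1.6714 + 15.7147
= 41.3422
Step 2: Total measure of domain = 0.53 + 1.77 + 2.26 + 0.54 + 1.22 + 1.67 = 7.99
Step 3: Average value = 41.3422 / 7.99 = 5.174243


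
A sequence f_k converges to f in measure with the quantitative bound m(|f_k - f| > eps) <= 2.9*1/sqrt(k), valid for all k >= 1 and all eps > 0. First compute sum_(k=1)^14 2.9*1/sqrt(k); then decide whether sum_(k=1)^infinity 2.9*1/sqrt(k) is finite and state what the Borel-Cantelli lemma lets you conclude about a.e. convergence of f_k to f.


Step 1: List the terms 2.9*1/sqrt(k) for k = 1 to 14:
  k=1: 2.9
  k=2: 2.05061
  k=3: 1.674316
  k=4: 1.45
  k=5: 1.296919
  k=6: 1.18392
  k=7: 1.096097
  k=8: 1.025305
  k=9: 0.966667
  k=10: 0.917061
  k=11: 0.874383
  k=12: 0.837158
  k=13: 0.804315
  k=14: 0.775058
Step 2: Partial sum = 2.9 + 2.05061 + 1.674316 + 1.45 + 1.296919 + 1.18392 + 1.096097 + 1.025305 + 0.966667 + 0.917061 + 0.874383 + 0.837158 + 0.804315 + 0.775058
     = 17.851808
Step 3: The full series sum_(k>=1) 2.9*1/sqrt(k) diverges (p-series with p = 1/2 <= 1; a nonzero constant multiple of a divergent series diverges).
Step 4: The (first) Borel-Cantelli lemma requires a summable sequence of measures, so it does not apply here;
        from this bound alone no conclusion about a.e. convergence can be drawn (convergence in measure still
        gives an a.e.-convergent subsequence, but not a.e. convergence of the whole sequence).
Conclusion: series diverges; Borel-Cantelli is inconclusive about a.e. convergence of f_k.


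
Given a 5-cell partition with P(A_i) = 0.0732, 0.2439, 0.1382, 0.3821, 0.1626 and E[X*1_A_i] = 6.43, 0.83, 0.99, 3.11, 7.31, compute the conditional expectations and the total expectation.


For each cell A_i: E[X|A_i] = E[X*1_A_i] / P(A_i)
Step 1: E[X|A_1] = 6.43 / 0.0732 = 87.84153
Step 2: E[X|A_2] = 0.83 / 0.2439 = 3.403034
Step 3: E[X|A_3] = 0.99 / 0.1382 = 7.163531
Step 4: E[X|A_4] = 3.11 / 0.3821 = 8.139231
Step 5: E[X|A_5] = 7.31 / 0.1626 = 44.95695
Verification: E[X] = sum E[X*1_A_i] = 6.43 + 0.83 + 0.99 + 3.11 + 7.31 = 18.67


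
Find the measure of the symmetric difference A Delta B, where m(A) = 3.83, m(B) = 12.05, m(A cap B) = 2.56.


m(A Delta B) = m(A) + m(B) - 2*m(A n B)
= 3.83 + 12.05 - 2*2.56
= 3.83 + 12.05 - 5.12
= 10.76


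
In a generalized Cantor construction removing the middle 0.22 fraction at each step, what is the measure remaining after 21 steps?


Step 1: At each step, fraction remaining = 1 - 0.22 = 0.78
Step 2: After 21 steps, measure = (0.78)^21
Result = 0.00542


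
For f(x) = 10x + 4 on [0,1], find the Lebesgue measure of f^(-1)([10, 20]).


f^(-1)([10, 20]) = {x : 10 <= 10x + 4 <= 20}
Solving: (10 - 4)/10 <= x <= (20 - 4)/10
= [0.6, 1.6]
Intersecting with [0,1]: [0.6, 1]
Measure = 1 - 0.6 = 0.4


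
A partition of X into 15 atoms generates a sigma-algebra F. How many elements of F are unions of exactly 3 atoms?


Each element of F is a union of some subset of the 15 atoms.
Elements that are unions of exactly 3 atoms correspond to 3-element subsets of the 15 atoms.
Count = C(15, 3) = 15! / (3! * 12!) = 455.


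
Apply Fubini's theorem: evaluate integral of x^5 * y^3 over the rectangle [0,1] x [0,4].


By Fubini's theorem, the double integral factors as a product of single integrals:
Step 1: integral_0^1 x^5 dx = [x^6/6] from 0 to 1
     = 1^6/6 = 0.166667
Step 2: integral_0^4 y^3 dy = [y^4/4] from 0 to 4
     = 4^4/4 = 64
Step 3: Double integral = 0.166667 * 64 = 10.666667


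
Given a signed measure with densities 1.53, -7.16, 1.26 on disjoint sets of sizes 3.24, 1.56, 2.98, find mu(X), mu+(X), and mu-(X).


Step 1: Compute signed measure on each set:
  Set 1: 1.53 * 3.24 = 4.9572
  Set 2: -7.16 * 1.56 = -11.1696
  Set 3: 1.26 * 2.98 = 3.7548
Step 2: Total signed measure = (4.9572) + (-11.1696) + (3.7548)
     = -2.4576
Step 3: Positive part mu+(X) = sum of positive contributions = 8.712
Step 4: Negative part mu-(X) = |sum of negative contributions| = 11.1696


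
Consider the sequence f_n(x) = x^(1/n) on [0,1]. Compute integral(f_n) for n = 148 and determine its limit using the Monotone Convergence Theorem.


At n = 148: f_148(x) = x^(1/148).
Step 1: integral(x^(1/148), 0, 1) = [x^(1/148+1) / (1/148+1)] from 0 to 1
     = 1 / (1/148 + 1) = 1 / ((148+1)/148) = 148/(148+1)
     = 148/149 = 0.993289
Step 2: As n -> infinity, f_n(x) = x^(1/n) -> 1 for x in (0,1], and f_n is increasing in n.
By MCT, lim_n integral(f_n) = integral(lim_n f_n) = integral(1, 0, 1) = 1.
Step 3: Verify convergence: 148/149 = 0.993289 -> 1
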